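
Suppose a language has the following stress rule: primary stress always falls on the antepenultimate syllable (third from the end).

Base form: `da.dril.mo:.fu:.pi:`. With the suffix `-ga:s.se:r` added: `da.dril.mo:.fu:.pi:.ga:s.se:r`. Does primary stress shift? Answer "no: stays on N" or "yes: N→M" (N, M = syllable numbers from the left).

Base `da.dril.mo:.fu:.pi:` (5 syllables):
  The word has 5 syllables; the antepenultimate syllable (third from the end) is syllable 3 (mo:).
  → primary stress on syllable 3.
Suffixed `da.dril.mo:.fu:.pi:.ga:s.se:r` (7 syllables):
  The word has 7 syllables; the antepenultimate syllable (third from the end) is syllable 5 (pi:).
  → primary stress on syllable 5.

yes: 3→5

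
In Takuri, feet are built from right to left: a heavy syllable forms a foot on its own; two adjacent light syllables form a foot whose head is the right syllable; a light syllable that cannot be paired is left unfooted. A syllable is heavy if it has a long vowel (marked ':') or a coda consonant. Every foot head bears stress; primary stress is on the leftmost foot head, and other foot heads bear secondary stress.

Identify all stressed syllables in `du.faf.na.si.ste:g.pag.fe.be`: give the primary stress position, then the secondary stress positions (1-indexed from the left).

Weights: 1 du L, 2 faf H, 3 na L, 4 si L, 5 ste:g H, 6 pag H, 7 fe L, 8 be L.
Parse right to left (heavy = foot alone; LL = one foot; stranded L unfooted): du (ˈfaf) (na.ˈsi) (ˈste:g) (ˈpag) (fe.ˈbe).
Foot heads: 2, 4, 5, 6, 8.
Primary stress on the leftmost head = syllable 2.
Secondary stress on 4, 5, 6, 8: du.ˈfaf.na.ˌsi.ˌste:g.ˌpag.fe.ˌbe.

primary 2, secondary 4, 5, 6, 8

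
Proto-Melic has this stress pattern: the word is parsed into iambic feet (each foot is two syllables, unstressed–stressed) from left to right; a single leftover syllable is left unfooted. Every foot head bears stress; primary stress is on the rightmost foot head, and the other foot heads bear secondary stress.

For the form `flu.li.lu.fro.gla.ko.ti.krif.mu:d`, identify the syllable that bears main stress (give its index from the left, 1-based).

Parse left to right into iambic (σˈσ) feet: (flu.ˈli) (lu.ˈfro) (gla.ˈko) (ti.ˈkrif) mu:d. Syllable 9 is left unfooted.
Foot heads (stressed positions): 2, 4, 6, 8.
End Rule Rightmost: primary stress on the rightmost head = syllable 8.
Primary stress: syllable 8 → flu.li.lu.fro.gla.ko.ti.ˈkrif.mu:d.

8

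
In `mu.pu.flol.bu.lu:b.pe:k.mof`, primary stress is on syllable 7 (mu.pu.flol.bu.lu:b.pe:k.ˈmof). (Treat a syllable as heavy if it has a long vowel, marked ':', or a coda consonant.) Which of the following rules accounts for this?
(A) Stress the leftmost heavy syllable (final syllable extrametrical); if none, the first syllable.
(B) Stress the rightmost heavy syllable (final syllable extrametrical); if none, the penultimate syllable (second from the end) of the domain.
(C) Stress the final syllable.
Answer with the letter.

C

Rule A → syllable 3 (observed: 7).
Rule B → syllable 6 (observed: 7).
Rule C → syllable 7 ✓.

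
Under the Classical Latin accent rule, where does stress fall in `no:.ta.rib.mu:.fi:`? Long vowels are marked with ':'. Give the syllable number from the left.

Classical Latin: stress the penult if heavy (long vowel or closed), else the antepenult.
Weights: 3 rib H, 4 mu: H, 5 fi: H.
The penult (syllable 4, mu:) is heavy, so it takes stress.
Stress on syllable 4: no:.ta.rib.ˈmu:.fi:.

4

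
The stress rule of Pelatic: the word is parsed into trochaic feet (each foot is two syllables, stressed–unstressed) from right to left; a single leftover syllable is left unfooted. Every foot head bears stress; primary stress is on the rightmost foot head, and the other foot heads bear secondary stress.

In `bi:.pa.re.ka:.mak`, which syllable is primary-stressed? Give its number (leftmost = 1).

Parse right to left into trochaic (ˈσσ) feet: bi: (ˈpa.re) (ˈka:.mak). Syllable 1 is left unfooted.
Foot heads (stressed positions): 2, 4.
End Rule Rightmost: primary stress on the rightmost head = syllable 4.
Primary stress: syllable 4 → bi:.pa.re.ˈka:.mak.

4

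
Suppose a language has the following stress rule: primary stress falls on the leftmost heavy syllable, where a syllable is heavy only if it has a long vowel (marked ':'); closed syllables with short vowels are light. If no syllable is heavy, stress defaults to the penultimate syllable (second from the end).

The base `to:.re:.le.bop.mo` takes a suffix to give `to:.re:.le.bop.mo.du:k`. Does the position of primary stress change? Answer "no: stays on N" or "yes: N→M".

Base `to:.re:.le.bop.mo` (5 syllables):
  Weights: 1 to: H, 2 re: H, 3 le L, 4 bop L, 5 mo L.
  Heavy syllables in the domain: 1, 2. The leftmost is syllable 1 (to:).
  → primary stress on syllable 1.
Suffixed `to:.re:.le.bop.mo.du:k` (6 syllables):
  Weights: 1 to: H, 2 re: H, 3 le L, 4 bop L, 5 mo L, 6 du:k H.
  Heavy syllables in the domain: 1, 2, 6. The leftmost is syllable 1 (to:).
  → primary stress on syllable 1.

no: stays on 1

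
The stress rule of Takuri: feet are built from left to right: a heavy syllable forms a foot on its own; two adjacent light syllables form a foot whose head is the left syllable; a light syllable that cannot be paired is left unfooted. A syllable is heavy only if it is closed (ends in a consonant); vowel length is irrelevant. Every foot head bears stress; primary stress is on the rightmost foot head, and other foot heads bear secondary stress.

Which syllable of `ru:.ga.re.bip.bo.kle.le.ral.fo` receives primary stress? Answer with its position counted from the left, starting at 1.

Weights: 1 ru: L, 2 ga L, 3 re L, 4 bip H, 5 bo L, 6 kle L, 7 le L, 8 ral H, 9 fo L.
Parse left to right (heavy = foot alone; LL = one foot; stranded L unfooted): (ˈru:.ga) re (ˈbip) (ˈbo.kle) le (ˈral) fo.
Foot heads: 1, 4, 5, 8.
Primary stress on the rightmost head = syllable 8.
Primary stress: syllable 8 → ru:.ga.re.bip.bo.kle.le.ˈral.fo.

8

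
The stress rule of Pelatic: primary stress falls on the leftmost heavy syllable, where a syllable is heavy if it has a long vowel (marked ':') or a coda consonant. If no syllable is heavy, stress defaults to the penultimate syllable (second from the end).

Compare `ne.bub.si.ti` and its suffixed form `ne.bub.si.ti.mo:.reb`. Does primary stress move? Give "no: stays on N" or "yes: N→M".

no: stays on 2

Base `ne.bub.si.ti` (4 syllables):
  Weights: 1 ne L, 2 bub H, 3 si L, 4 ti L.
  Heavy syllables in the domain: 2. The leftmost is syllable 2 (bub).
  → primary stress on syllable 2.
Suffixed `ne.bub.si.ti.mo:.reb` (6 syllables):
  Weights: 1 ne L, 2 bub H, 3 si L, 4 ti L, 5 mo: H, 6 reb H.
  Heavy syllables in the domain: 2, 5, 6. The leftmost is syllable 2 (bub).
  → primary stress on syllable 2.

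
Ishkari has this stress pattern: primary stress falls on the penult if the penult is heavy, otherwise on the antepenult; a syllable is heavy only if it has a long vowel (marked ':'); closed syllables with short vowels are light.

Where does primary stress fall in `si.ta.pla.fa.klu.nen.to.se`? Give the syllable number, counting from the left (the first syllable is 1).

6

Weights: 6 nen L, 7 to L, 8 se L.
The penult (syllable 7, to) is light, so stress falls on the antepenult (syllable 6, nen).
Primary stress: syllable 6 → si.ta.pla.fa.klu.ˈnen.to.se.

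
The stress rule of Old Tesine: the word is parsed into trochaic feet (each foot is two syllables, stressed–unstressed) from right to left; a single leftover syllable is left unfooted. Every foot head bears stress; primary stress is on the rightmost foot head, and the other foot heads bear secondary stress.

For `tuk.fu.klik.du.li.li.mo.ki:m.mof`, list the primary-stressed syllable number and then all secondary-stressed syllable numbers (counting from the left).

primary 8, secondary 2, 4, 6

Parse right to left into trochaic (ˈσσ) feet: tuk (ˈfu.klik) (ˈdu.li) (ˈli.mo) (ˈki:m.mof). Syllable 1 is left unfooted.
Foot heads (stressed positions): 2, 4, 6, 8.
End Rule Rightmost: primary stress on the rightmost head = syllable 8.
Secondary stress on 2, 4, 6: tuk.ˌfu.klik.ˌdu.li.ˌli.mo.ˈki:m.mof.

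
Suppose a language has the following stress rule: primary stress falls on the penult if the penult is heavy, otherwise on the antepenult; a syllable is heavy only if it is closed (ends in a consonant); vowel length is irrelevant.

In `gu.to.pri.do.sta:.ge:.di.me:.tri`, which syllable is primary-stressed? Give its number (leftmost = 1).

7

Weights: 7 di L, 8 me: L, 9 tri L.
The penult (syllable 8, me:) is light, so stress falls on the antepenult (syllable 7, di).
Primary stress: syllable 7 → gu.to.pri.do.sta:.ge:.ˈdi.me:.tri.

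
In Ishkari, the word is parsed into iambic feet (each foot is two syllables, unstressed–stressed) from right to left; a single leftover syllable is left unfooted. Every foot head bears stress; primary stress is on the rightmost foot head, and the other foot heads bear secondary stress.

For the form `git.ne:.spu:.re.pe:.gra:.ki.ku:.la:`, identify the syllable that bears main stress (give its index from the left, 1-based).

9

Parse right to left into iambic (σˈσ) feet: git (ne:.ˈspu:) (re.ˈpe:) (gra:.ˈki) (ku:.ˈla:). Syllable 1 is left unfooted.
Foot heads (stressed positions): 3, 5, 7, 9.
End Rule Rightmost: primary stress on the rightmost head = syllable 9.
Primary stress: syllable 9 → git.ne:.spu:.re.pe:.gra:.ki.ku:.ˈla:.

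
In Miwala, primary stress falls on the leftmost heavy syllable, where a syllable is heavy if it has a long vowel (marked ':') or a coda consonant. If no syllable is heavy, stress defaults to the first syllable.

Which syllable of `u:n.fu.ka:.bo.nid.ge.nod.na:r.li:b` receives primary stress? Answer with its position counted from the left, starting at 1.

1

Weights: 1 u:n H, 2 fu L, 3 ka: H, 4 bo L, 5 nid H, 6 ge L, 7 nod H, 8 na:r H, 9 li:b H.
Heavy syllables in the domain: 1, 3, 5, 7, 8, 9. The leftmost is syllable 1 (u:n).
Primary stress: syllable 1 → ˈu:n.fu.ka:.bo.nid.ge.nod.na:r.li:b.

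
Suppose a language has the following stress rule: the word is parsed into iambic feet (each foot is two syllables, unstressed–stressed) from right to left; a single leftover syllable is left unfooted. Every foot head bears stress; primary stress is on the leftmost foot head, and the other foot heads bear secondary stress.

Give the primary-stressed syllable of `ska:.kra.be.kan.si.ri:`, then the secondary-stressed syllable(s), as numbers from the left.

Parse right to left into iambic (σˈσ) feet: (ska:.ˈkra) (be.ˈkan) (si.ˈri:).
Foot heads (stressed positions): 2, 4, 6.
End Rule Leftmost: primary stress on the leftmost head = syllable 2.
Secondary stress on 4, 6: ska:.ˈkra.be.ˌkan.si.ˌri:.

primary 2, secondary 4, 6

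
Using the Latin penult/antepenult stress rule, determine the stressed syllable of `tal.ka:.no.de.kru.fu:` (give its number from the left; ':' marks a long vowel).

Classical Latin: stress the penult if heavy (long vowel or closed), else the antepenult.
Weights: 4 de L, 5 kru L, 6 fu: H.
The penult (syllable 5, kru) is light, so stress falls on the antepenult (syllable 4, de).
Stress on syllable 4: tal.ka:.no.ˈde.kru.fu:.

4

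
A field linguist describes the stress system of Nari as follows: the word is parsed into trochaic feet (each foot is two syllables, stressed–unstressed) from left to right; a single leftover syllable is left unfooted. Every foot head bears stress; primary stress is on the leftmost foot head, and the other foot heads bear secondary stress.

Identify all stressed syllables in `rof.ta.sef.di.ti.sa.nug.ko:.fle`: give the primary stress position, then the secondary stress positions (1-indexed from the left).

Parse left to right into trochaic (ˈσσ) feet: (ˈrof.ta) (ˈsef.di) (ˈti.sa) (ˈnug.ko:) fle. Syllable 9 is left unfooted.
Foot heads (stressed positions): 1, 3, 5, 7.
End Rule Leftmost: primary stress on the leftmost head = syllable 1.
Secondary stress on 3, 5, 7: ˈrof.ta.ˌsef.di.ˌti.sa.ˌnug.ko:.fle.

primary 1, secondary 3, 5, 7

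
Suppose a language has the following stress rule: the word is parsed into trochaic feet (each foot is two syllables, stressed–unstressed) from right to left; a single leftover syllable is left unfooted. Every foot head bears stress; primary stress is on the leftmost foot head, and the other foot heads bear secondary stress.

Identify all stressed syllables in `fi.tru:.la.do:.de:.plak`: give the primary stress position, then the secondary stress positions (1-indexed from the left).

Parse right to left into trochaic (ˈσσ) feet: (ˈfi.tru:) (ˈla.do:) (ˈde:.plak).
Foot heads (stressed positions): 1, 3, 5.
End Rule Leftmost: primary stress on the leftmost head = syllable 1.
Secondary stress on 3, 5: ˈfi.tru:.ˌla.do:.ˌde:.plak.

primary 1, secondary 3, 5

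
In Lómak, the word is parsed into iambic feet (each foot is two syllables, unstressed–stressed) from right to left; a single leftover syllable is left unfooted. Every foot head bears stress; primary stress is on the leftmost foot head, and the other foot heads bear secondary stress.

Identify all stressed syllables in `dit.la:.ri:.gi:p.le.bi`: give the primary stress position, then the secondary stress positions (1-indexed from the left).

primary 2, secondary 4, 6

Parse right to left into iambic (σˈσ) feet: (dit.ˈla:) (ri:.ˈgi:p) (le.ˈbi).
Foot heads (stressed positions): 2, 4, 6.
End Rule Leftmost: primary stress on the leftmost head = syllable 2.
Secondary stress on 4, 6: dit.ˈla:.ri:.ˌgi:p.le.ˌbi.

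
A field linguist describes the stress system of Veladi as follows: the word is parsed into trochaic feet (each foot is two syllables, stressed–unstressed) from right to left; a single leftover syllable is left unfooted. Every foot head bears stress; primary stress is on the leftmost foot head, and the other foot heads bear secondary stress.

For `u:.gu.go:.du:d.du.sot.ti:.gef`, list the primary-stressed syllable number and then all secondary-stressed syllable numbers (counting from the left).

Parse right to left into trochaic (ˈσσ) feet: (ˈu:.gu) (ˈgo:.du:d) (ˈdu.sot) (ˈti:.gef).
Foot heads (stressed positions): 1, 3, 5, 7.
End Rule Leftmost: primary stress on the leftmost head = syllable 1.
Secondary stress on 3, 5, 7: ˈu:.gu.ˌgo:.du:d.ˌdu.sot.ˌti:.gef.

primary 1, secondary 3, 5, 7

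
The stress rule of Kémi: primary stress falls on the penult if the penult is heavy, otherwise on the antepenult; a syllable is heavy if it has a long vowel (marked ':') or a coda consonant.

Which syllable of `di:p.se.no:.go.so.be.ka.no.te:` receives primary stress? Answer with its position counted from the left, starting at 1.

Weights: 7 ka L, 8 no L, 9 te: H.
The penult (syllable 8, no) is light, so stress falls on the antepenult (syllable 7, ka).
Primary stress: syllable 7 → di:p.se.no:.go.so.be.ˈka.no.te:.

7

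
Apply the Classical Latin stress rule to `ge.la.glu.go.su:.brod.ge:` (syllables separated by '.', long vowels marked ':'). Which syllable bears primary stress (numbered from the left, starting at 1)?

6

Classical Latin: stress the penult if heavy (long vowel or closed), else the antepenult.
Weights: 5 su: H, 6 brod H, 7 ge: H.
The penult (syllable 6, brod) is heavy, so it takes stress.
Stress on syllable 6: ge.la.glu.go.su:.ˈbrod.ge:.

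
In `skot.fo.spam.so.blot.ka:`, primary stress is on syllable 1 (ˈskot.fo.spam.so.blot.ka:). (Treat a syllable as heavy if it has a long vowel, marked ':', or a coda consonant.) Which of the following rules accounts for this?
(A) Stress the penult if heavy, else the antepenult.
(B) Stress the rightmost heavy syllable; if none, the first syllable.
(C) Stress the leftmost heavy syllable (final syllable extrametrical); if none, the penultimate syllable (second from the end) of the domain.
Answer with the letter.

C

Rule A → syllable 5 (observed: 1).
Rule B → syllable 6 (observed: 1).
Rule C → syllable 1 ✓.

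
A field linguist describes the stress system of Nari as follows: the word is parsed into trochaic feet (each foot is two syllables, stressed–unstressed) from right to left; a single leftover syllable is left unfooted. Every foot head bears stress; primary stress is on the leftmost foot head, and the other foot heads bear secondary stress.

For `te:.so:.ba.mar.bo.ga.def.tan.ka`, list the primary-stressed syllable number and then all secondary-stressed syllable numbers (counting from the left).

primary 2, secondary 4, 6, 8

Parse right to left into trochaic (ˈσσ) feet: te: (ˈso:.ba) (ˈmar.bo) (ˈga.def) (ˈtan.ka). Syllable 1 is left unfooted.
Foot heads (stressed positions): 2, 4, 6, 8.
End Rule Leftmost: primary stress on the leftmost head = syllable 2.
Secondary stress on 4, 6, 8: te:.ˈso:.ba.ˌmar.bo.ˌga.def.ˌtan.ka.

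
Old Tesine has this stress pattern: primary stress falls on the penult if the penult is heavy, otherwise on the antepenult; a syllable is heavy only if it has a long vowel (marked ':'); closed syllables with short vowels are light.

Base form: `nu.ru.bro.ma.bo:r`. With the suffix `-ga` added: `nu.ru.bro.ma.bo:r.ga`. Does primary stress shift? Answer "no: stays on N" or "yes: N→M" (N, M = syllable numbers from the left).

Base `nu.ru.bro.ma.bo:r` (5 syllables):
  Weights: 3 bro L, 4 ma L, 5 bo:r H.
  The penult (syllable 4, ma) is light, so stress falls on the antepenult (syllable 3, bro).
  → primary stress on syllable 3.
Suffixed `nu.ru.bro.ma.bo:r.ga` (6 syllables):
  Weights: 4 ma L, 5 bo:r H, 6 ga L.
  The penult (syllable 5, bo:r) is heavy, so it takes stress.
  → primary stress on syllable 5.

yes: 3→5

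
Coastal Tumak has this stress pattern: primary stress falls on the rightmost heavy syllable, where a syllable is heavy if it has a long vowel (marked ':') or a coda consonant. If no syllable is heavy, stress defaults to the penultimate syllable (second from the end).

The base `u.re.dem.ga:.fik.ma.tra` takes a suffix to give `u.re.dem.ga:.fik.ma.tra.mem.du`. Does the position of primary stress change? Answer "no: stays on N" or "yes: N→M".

Base `u.re.dem.ga:.fik.ma.tra` (7 syllables):
  Weights: 1 u L, 2 re L, 3 dem H, 4 ga: H, 5 fik H, 6 ma L, 7 tra L.
  Heavy syllables in the domain: 3, 4, 5. The rightmost is syllable 5 (fik).
  → primary stress on syllable 5.
Suffixed `u.re.dem.ga:.fik.ma.tra.mem.du` (9 syllables):
  Weights: 1 u L, 2 re L, 3 dem H, 4 ga: H, 5 fik H, 6 ma L, 7 tra L, 8 mem H, 9 du L.
  Heavy syllables in the domain: 3, 4, 5, 8. The rightmost is syllable 8 (mem).
  → primary stress on syllable 8.

yes: 5→8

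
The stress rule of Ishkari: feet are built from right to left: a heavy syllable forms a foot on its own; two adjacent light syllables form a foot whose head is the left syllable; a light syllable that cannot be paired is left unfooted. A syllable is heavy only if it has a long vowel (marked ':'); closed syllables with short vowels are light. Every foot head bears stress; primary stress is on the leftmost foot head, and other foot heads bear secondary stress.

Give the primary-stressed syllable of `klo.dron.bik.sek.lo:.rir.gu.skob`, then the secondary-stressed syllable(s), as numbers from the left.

primary 1, secondary 3, 5, 7

Weights: 1 klo L, 2 dron L, 3 bik L, 4 sek L, 5 lo: H, 6 rir L, 7 gu L, 8 skob L.
Parse right to left (heavy = foot alone; LL = one foot; stranded L unfooted): (ˈklo.dron) (ˈbik.sek) (ˈlo:) rir (ˈgu.skob).
Foot heads: 1, 3, 5, 7.
Primary stress on the leftmost head = syllable 1.
Secondary stress on 3, 5, 7: ˈklo.dron.ˌbik.sek.ˌlo:.rir.ˌgu.skob.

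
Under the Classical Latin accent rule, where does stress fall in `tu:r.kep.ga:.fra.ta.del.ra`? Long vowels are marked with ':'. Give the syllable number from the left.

6

Classical Latin: stress the penult if heavy (long vowel or closed), else the antepenult.
Weights: 5 ta L, 6 del H, 7 ra L.
The penult (syllable 6, del) is heavy, so it takes stress.
Stress on syllable 6: tu:r.kep.ga:.fra.ta.ˈdel.ra.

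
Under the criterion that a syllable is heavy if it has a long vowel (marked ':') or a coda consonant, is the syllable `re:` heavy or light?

heavy

`re:`: long vowel, open (no coda). Long vowel → heavy.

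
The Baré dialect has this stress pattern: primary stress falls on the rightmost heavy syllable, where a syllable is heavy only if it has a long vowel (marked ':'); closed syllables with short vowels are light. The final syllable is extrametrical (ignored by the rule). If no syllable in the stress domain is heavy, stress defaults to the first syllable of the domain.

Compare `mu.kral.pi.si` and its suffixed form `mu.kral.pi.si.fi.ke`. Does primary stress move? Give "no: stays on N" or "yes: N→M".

Base `mu.kral.pi.si` (4 syllables):
  The final syllable (4, si) is extrametrical; the stress domain is syllables 1–3.
  Weights: 1 mu L, 2 kral L, 3 pi L.
  No heavy syllable in the domain; default to the first syllable of the domain = syllable 1.
  → primary stress on syllable 1.
Suffixed `mu.kral.pi.si.fi.ke` (6 syllables):
  The final syllable (6, ke) is extrametrical; the stress domain is syllables 1–5.
  Weights: 1 mu L, 2 kral L, 3 pi L, 4 si L, 5 fi L.
  No heavy syllable in the domain; default to the first syllable of the domain = syllable 1.
  → primary stress on syllable 1.

no: stays on 1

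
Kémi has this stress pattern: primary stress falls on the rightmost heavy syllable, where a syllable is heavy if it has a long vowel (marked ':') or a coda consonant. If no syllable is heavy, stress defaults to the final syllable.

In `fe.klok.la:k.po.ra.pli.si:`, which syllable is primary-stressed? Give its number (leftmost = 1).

7

Weights: 1 fe L, 2 klok H, 3 la:k H, 4 po L, 5 ra L, 6 pli L, 7 si: H.
Heavy syllables in the domain: 2, 3, 7. The rightmost is syllable 7 (si:).
Primary stress: syllable 7 → fe.klok.la:k.po.ra.pli.ˈsi:.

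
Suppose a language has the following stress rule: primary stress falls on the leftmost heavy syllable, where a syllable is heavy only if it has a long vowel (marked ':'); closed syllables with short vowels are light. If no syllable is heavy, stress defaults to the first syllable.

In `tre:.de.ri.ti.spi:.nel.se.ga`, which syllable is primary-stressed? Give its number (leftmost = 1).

1

Weights: 1 tre: H, 2 de L, 3 ri L, 4 ti L, 5 spi: H, 6 nel L, 7 se L, 8 ga L.
Heavy syllables in the domain: 1, 5. The leftmost is syllable 1 (tre:).
Primary stress: syllable 1 → ˈtre:.de.ri.ti.spi:.nel.se.ga.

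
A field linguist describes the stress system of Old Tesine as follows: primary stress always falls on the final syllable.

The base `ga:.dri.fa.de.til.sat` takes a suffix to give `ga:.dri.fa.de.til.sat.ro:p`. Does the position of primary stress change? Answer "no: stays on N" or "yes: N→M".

Base `ga:.dri.fa.de.til.sat` (6 syllables):
  The word has 6 syllables; the final syllable is syllable 6 (sat).
  → primary stress on syllable 6.
Suffixed `ga:.dri.fa.de.til.sat.ro:p` (7 syllables):
  The word has 7 syllables; the final syllable is syllable 7 (ro:p).
  → primary stress on syllable 7.

yes: 6→7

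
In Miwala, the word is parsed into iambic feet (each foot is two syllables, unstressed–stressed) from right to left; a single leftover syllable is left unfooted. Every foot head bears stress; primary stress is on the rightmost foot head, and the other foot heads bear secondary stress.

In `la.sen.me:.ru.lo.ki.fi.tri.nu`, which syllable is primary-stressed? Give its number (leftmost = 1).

9

Parse right to left into iambic (σˈσ) feet: la (sen.ˈme:) (ru.ˈlo) (ki.ˈfi) (tri.ˈnu). Syllable 1 is left unfooted.
Foot heads (stressed positions): 3, 5, 7, 9.
End Rule Rightmost: primary stress on the rightmost head = syllable 9.
Primary stress: syllable 9 → la.sen.me:.ru.lo.ki.fi.tri.ˈnu.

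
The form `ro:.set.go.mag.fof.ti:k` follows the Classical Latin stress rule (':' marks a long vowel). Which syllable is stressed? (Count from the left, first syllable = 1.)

5

Classical Latin: stress the penult if heavy (long vowel or closed), else the antepenult.
Weights: 4 mag H, 5 fof H, 6 ti:k H.
The penult (syllable 5, fof) is heavy, so it takes stress.
Stress on syllable 5: ro:.set.go.mag.ˈfof.ti:k.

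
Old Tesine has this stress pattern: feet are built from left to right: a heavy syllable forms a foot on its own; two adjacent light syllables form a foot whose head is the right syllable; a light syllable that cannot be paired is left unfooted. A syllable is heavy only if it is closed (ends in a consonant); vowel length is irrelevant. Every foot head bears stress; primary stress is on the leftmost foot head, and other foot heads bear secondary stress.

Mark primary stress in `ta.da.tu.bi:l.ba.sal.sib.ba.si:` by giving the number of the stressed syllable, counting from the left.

2

Weights: 1 ta L, 2 da L, 3 tu L, 4 bi:l H, 5 ba L, 6 sal H, 7 sib H, 8 ba L, 9 si: L.
Parse left to right (heavy = foot alone; LL = one foot; stranded L unfooted): (ta.ˈda) tu (ˈbi:l) ba (ˈsal) (ˈsib) (ba.ˈsi:).
Foot heads: 2, 4, 6, 7, 9.
Primary stress on the leftmost head = syllable 2.
Primary stress: syllable 2 → ta.ˈda.tu.bi:l.ba.sal.sib.ba.si:.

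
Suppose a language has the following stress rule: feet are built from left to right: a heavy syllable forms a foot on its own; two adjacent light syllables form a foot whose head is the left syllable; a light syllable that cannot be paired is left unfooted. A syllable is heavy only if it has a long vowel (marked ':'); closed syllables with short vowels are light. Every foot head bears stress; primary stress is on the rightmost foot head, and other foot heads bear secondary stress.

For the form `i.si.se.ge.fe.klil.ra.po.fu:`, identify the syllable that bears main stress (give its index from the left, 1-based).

Weights: 1 i L, 2 si L, 3 se L, 4 ge L, 5 fe L, 6 klil L, 7 ra L, 8 po L, 9 fu: H.
Parse left to right (heavy = foot alone; LL = one foot; stranded L unfooted): (ˈi.si) (ˈse.ge) (ˈfe.klil) (ˈra.po) (ˈfu:).
Foot heads: 1, 3, 5, 7, 9.
Primary stress on the rightmost head = syllable 9.
Primary stress: syllable 9 → i.si.se.ge.fe.klil.ra.po.ˈfu:.

9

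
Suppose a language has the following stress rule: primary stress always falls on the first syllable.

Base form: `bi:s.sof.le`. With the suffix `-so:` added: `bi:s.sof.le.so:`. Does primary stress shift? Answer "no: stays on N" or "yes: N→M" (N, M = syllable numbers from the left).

Base `bi:s.sof.le` (3 syllables):
  The word has 3 syllables; the first syllable is syllable 1 (bi:s).
  → primary stress on syllable 1.
Suffixed `bi:s.sof.le.so:` (4 syllables):
  The word has 4 syllables; the first syllable is syllable 1 (bi:s).
  → primary stress on syllable 1.

no: stays on 1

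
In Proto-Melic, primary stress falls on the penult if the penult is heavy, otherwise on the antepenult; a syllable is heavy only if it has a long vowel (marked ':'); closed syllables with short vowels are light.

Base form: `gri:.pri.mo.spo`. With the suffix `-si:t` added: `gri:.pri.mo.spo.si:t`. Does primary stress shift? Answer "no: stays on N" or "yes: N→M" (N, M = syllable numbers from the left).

Base `gri:.pri.mo.spo` (4 syllables):
  Weights: 2 pri L, 3 mo L, 4 spo L.
  The penult (syllable 3, mo) is light, so stress falls on the antepenult (syllable 2, pri).
  → primary stress on syllable 2.
Suffixed `gri:.pri.mo.spo.si:t` (5 syllables):
  Weights: 3 mo L, 4 spo L, 5 si:t H.
  The penult (syllable 4, spo) is light, so stress falls on the antepenult (syllable 3, mo).
  → primary stress on syllable 3.

yes: 2→3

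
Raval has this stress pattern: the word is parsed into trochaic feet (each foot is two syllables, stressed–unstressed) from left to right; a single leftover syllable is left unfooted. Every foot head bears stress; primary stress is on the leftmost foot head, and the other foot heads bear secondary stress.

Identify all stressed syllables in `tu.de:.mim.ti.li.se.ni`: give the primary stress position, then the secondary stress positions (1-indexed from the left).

primary 1, secondary 3, 5

Parse left to right into trochaic (ˈσσ) feet: (ˈtu.de:) (ˈmim.ti) (ˈli.se) ni. Syllable 7 is left unfooted.
Foot heads (stressed positions): 1, 3, 5.
End Rule Leftmost: primary stress on the leftmost head = syllable 1.
Secondary stress on 3, 5: ˈtu.de:.ˌmim.ti.ˌli.se.ni.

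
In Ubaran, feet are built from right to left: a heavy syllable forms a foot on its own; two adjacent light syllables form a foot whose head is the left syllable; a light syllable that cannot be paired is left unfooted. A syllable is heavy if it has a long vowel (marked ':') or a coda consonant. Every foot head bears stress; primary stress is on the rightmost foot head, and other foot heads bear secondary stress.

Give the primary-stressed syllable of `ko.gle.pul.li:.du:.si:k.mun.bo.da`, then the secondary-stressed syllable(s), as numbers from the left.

Weights: 1 ko L, 2 gle L, 3 pul H, 4 li: H, 5 du: H, 6 si:k H, 7 mun H, 8 bo L, 9 da L.
Parse right to left (heavy = foot alone; LL = one foot; stranded L unfooted): (ˈko.gle) (ˈpul) (ˈli:) (ˈdu:) (ˈsi:k) (ˈmun) (ˈbo.da).
Foot heads: 1, 3, 4, 5, 6, 7, 8.
Primary stress on the rightmost head = syllable 8.
Secondary stress on 1, 3, 4, 5, 6, 7: ˌko.gle.ˌpul.ˌli:.ˌdu:.ˌsi:k.ˌmun.ˈbo.da.

primary 8, secondary 1, 3, 4, 5, 6, 7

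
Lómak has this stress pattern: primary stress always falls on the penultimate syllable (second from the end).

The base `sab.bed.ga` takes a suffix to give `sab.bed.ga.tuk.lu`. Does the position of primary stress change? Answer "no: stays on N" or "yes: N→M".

Base `sab.bed.ga` (3 syllables):
  The word has 3 syllables; the penultimate syllable (second from the end) is syllable 2 (bed).
  → primary stress on syllable 2.
Suffixed `sab.bed.ga.tuk.lu` (5 syllables):
  The word has 5 syllables; the penultimate syllable (second from the end) is syllable 4 (tuk).
  → primary stress on syllable 4.

yes: 2→4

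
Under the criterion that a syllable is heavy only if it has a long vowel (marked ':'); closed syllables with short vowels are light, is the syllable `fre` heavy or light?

light

`fre`: short vowel, open (no coda). Short vowel → light.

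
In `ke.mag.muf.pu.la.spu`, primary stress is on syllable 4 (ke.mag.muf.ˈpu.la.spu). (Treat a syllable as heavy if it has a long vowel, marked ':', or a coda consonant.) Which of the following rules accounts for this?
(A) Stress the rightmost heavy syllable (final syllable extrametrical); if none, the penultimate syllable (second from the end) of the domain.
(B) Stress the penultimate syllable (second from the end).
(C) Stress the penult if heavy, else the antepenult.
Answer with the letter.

C

Rule A → syllable 3 (observed: 4).
Rule B → syllable 5 (observed: 4).
Rule C → syllable 4 ✓.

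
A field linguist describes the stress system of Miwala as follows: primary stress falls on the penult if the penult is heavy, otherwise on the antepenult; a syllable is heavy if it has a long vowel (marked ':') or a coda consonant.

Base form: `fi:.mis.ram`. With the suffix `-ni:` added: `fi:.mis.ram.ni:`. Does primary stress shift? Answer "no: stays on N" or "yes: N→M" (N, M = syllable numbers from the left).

yes: 2→3

Base `fi:.mis.ram` (3 syllables):
  Weights: 1 fi: H, 2 mis H, 3 ram H.
  The penult (syllable 2, mis) is heavy, so it takes stress.
  → primary stress on syllable 2.
Suffixed `fi:.mis.ram.ni:` (4 syllables):
  Weights: 2 mis H, 3 ram H, 4 ni: H.
  The penult (syllable 3, ram) is heavy, so it takes stress.
  → primary stress on syllable 3.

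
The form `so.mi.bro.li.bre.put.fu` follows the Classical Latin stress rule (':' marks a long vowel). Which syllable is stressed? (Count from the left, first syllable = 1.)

Classical Latin: stress the penult if heavy (long vowel or closed), else the antepenult.
Weights: 5 bre L, 6 put H, 7 fu L.
The penult (syllable 6, put) is heavy, so it takes stress.
Stress on syllable 6: so.mi.bro.li.bre.ˈput.fu.

6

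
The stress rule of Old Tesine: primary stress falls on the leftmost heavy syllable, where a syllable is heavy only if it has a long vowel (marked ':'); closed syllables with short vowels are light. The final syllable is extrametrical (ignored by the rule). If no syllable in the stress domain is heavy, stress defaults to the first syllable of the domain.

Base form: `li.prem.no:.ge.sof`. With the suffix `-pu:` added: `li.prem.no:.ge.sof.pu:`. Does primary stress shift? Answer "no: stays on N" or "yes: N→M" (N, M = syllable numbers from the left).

Base `li.prem.no:.ge.sof` (5 syllables):
  The final syllable (5, sof) is extrametrical; the stress domain is syllables 1–4.
  Weights: 1 li L, 2 prem L, 3 no: H, 4 ge L.
  Heavy syllables in the domain: 3. The leftmost is syllable 3 (no:).
  → primary stress on syllable 3.
Suffixed `li.prem.no:.ge.sof.pu:` (6 syllables):
  The final syllable (6, pu:) is extrametrical; the stress domain is syllables 1–5.
  Weights: 1 li L, 2 prem L, 3 no: H, 4 ge L, 5 sof L.
  Heavy syllables in the domain: 3. The leftmost is syllable 3 (no:).
  → primary stress on syllable 3.

no: stays on 3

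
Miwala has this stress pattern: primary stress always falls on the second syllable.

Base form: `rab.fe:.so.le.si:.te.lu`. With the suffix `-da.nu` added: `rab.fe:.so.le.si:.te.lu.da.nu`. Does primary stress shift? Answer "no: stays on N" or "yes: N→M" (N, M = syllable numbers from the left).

Base `rab.fe:.so.le.si:.te.lu` (7 syllables):
  The word has 7 syllables; the second syllable is syllable 2 (fe:).
  → primary stress on syllable 2.
Suffixed `rab.fe:.so.le.si:.te.lu.da.nu` (9 syllables):
  The word has 9 syllables; the second syllable is syllable 2 (fe:).
  → primary stress on syllable 2.

no: stays on 2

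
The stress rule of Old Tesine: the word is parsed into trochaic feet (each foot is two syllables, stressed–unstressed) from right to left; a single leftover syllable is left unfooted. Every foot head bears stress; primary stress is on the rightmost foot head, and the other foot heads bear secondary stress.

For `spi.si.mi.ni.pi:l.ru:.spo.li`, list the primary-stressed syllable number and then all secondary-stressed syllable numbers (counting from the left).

Parse right to left into trochaic (ˈσσ) feet: (ˈspi.si) (ˈmi.ni) (ˈpi:l.ru:) (ˈspo.li).
Foot heads (stressed positions): 1, 3, 5, 7.
End Rule Rightmost: primary stress on the rightmost head = syllable 7.
Secondary stress on 1, 3, 5: ˌspi.si.ˌmi.ni.ˌpi:l.ru:.ˈspo.li.

primary 7, secondary 1, 3, 5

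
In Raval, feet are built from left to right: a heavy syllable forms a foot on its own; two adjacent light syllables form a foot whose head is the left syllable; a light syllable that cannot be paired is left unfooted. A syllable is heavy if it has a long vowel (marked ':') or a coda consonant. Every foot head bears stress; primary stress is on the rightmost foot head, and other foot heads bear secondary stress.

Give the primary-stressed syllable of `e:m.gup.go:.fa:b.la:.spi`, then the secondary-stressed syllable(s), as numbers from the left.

primary 5, secondary 1, 2, 3, 4

Weights: 1 e:m H, 2 gup H, 3 go: H, 4 fa:b H, 5 la: H, 6 spi L.
Parse left to right (heavy = foot alone; LL = one foot; stranded L unfooted): (ˈe:m) (ˈgup) (ˈgo:) (ˈfa:b) (ˈla:) spi.
Foot heads: 1, 2, 3, 4, 5.
Primary stress on the rightmost head = syllable 5.
Secondary stress on 1, 2, 3, 4: ˌe:m.ˌgup.ˌgo:.ˌfa:b.ˈla:.spi.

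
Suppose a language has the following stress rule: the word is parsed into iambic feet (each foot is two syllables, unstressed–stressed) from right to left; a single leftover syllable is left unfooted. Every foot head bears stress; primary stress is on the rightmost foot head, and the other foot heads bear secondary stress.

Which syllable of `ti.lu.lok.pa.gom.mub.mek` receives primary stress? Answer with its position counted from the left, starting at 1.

7

Parse right to left into iambic (σˈσ) feet: ti (lu.ˈlok) (pa.ˈgom) (mub.ˈmek). Syllable 1 is left unfooted.
Foot heads (stressed positions): 3, 5, 7.
End Rule Rightmost: primary stress on the rightmost head = syllable 7.
Primary stress: syllable 7 → ti.lu.lok.pa.gom.mub.ˈmek.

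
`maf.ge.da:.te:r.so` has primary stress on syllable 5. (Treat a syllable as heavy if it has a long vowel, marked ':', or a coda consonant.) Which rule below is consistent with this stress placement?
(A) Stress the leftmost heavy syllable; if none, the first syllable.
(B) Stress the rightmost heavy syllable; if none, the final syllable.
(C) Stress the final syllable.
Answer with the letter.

Rule A → syllable 1 (observed: 5).
Rule B → syllable 4 (observed: 5).
Rule C → syllable 5 ✓.

C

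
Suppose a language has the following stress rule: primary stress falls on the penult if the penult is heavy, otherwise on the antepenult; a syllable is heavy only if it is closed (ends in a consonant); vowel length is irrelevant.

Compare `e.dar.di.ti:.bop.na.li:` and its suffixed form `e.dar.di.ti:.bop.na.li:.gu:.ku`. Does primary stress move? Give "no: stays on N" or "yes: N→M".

Base `e.dar.di.ti:.bop.na.li:` (7 syllables):
  Weights: 5 bop H, 6 na L, 7 li: L.
  The penult (syllable 6, na) is light, so stress falls on the antepenult (syllable 5, bop).
  → primary stress on syllable 5.
Suffixed `e.dar.di.ti:.bop.na.li:.gu:.ku` (9 syllables):
  Weights: 7 li: L, 8 gu: L, 9 ku L.
  The penult (syllable 8, gu:) is light, so stress falls on the antepenult (syllable 7, li:).
  → primary stress on syllable 7.

yes: 5→7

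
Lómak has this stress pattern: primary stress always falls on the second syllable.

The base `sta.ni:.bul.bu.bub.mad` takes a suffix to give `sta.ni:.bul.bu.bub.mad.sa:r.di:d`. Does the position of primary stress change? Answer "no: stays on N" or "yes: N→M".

Base `sta.ni:.bul.bu.bub.mad` (6 syllables):
  The word has 6 syllables; the second syllable is syllable 2 (ni:).
  → primary stress on syllable 2.
Suffixed `sta.ni:.bul.bu.bub.mad.sa:r.di:d` (8 syllables):
  The word has 8 syllables; the second syllable is syllable 2 (ni:).
  → primary stress on syllable 2.

no: stays on 2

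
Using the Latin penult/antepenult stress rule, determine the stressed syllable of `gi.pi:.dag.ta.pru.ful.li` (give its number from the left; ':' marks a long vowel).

Classical Latin: stress the penult if heavy (long vowel or closed), else the antepenult.
Weights: 5 pru L, 6 ful H, 7 li L.
The penult (syllable 6, ful) is heavy, so it takes stress.
Stress on syllable 6: gi.pi:.dag.ta.pru.ˈful.li.

6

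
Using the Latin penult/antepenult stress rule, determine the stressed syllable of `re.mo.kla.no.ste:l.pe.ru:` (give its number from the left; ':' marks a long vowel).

Classical Latin: stress the penult if heavy (long vowel or closed), else the antepenult.
Weights: 5 ste:l H, 6 pe L, 7 ru: H.
The penult (syllable 6, pe) is light, so stress falls on the antepenult (syllable 5, ste:l).
Stress on syllable 5: re.mo.kla.no.ˈste:l.pe.ru:.

5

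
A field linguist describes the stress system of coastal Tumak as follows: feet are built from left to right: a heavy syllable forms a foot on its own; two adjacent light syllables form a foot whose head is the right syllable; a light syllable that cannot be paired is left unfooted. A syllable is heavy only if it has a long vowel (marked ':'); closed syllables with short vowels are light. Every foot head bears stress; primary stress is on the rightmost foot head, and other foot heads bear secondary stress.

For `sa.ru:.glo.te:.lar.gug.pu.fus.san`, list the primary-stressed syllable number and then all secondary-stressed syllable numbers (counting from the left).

Weights: 1 sa L, 2 ru: H, 3 glo L, 4 te: H, 5 lar L, 6 gug L, 7 pu L, 8 fus L, 9 san L.
Parse left to right (heavy = foot alone; LL = one foot; stranded L unfooted): sa (ˈru:) glo (ˈte:) (lar.ˈgug) (pu.ˈfus) san.
Foot heads: 2, 4, 6, 8.
Primary stress on the rightmost head = syllable 8.
Secondary stress on 2, 4, 6: sa.ˌru:.glo.ˌte:.lar.ˌgug.pu.ˈfus.san.

primary 8, secondary 2, 4, 6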